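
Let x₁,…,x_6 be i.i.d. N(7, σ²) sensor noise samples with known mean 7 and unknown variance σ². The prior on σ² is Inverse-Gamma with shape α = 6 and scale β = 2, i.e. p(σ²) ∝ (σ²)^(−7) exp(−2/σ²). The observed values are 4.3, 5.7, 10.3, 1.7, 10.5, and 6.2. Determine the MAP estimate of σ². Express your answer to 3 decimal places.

Sum of squared deviations about the known mean: SS = (4.3−7)² + (5.7−7)² + (10.3−7)² + (1.7−7)² + (10.5−7)² + (6.2−7)² = 60.85.
The Normal likelihood contributes (σ²)^(−n/2) exp(−SS/(2σ²)), so the posterior is Inverse-Gamma(α + n/2, β + SS/2) = Inverse-Gamma(9, 32.425).
The mode of Inverse-Gamma(a, b) is b/(a+1) = 32.425/10 ≈ 3.243.

σ̂²_MAP = 3.243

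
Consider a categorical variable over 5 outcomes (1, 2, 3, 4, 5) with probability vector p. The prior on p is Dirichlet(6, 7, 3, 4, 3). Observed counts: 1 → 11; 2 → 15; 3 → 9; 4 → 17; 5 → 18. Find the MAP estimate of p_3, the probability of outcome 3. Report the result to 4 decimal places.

MAP estimate: 0.1250

The posterior is Dirichlet(αᵢ + nᵢ) = Dirichlet(17, 22, 12, 21, 21).
For a Dirichlet(a₁,…,a_K) with all aᵢ > 1, the mode has j-th component (aⱼ − 1)/(Σaᵢ − K).
Here Σaᵢ = 93 and K = 5, so p_3 = (12 − 1)/(93 − 5) = 11/88 ≈ 0.1250.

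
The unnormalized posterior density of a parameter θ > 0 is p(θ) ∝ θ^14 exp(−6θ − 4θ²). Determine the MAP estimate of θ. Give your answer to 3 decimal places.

θ̂_MAP = 1.000

ℓ'(θ) = 14/θ − 6 − 8θ. Setting this to zero and multiplying by θ: 8θ² + 6θ − 14 = 0.
θ = (−6 + √(6² + 4·8·14)) / (2·8) = (−6 + √484) / 16 = (−6 + 22)/16 = 1.
ℓ''(θ) = −14/θ² − 8 < 0, confirming a maximum.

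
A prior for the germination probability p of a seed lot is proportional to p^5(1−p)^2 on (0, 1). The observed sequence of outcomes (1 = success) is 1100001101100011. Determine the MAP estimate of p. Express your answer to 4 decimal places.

The prior density ∝ p^5(1−p)^2 is the kernel of Beta(6, 3).
Data: 8 successes in 16 trials (from the sequence). The binomial likelihood contributes p^8(1−p)^8, so the posterior is Beta(6+8, 3+8) = Beta(14, 11).
For Beta(a, b) with a, b > 1 the mode is (a−1)/(a+b−2) = 13/23 ≈ 0.5652.

p̂_MAP = 0.5652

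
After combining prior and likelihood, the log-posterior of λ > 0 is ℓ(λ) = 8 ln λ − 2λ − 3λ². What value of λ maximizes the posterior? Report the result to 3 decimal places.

ℓ'(λ) = 8/λ − 2 − 6λ. Setting this to zero and multiplying by λ: 6λ² + 2λ − 8 = 0.
λ = (−2 + √(2² + 4·6·8)) / (2·6) = (−2 + √196) / 12 = (−2 + 14)/12 = 1.
ℓ''(λ) = −8/λ² − 6 < 0, confirming a maximum.

λ̂_MAP = 1.000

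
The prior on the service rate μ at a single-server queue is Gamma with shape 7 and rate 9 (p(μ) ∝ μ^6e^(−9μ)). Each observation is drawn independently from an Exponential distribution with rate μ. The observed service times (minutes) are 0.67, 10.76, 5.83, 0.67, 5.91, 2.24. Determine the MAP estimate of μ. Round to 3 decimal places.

μ̂_MAP = 0.342

The Exponential(rate=μ) likelihood is ∝ μ^n e^(−μΣtᵢ). Here n = 6 and Σtᵢ = 0.67 + 10.76 + 5.83 + 0.67 + 5.91 + 2.24 = 26.08.
Posterior ∝ μ^6e^(−9μ) · μ^6e^(−26.08μ) = μ^12e^(−35.08μ), i.e. Gamma(13, 35.08).
Mode = (a−1)/b = 12/35.08 ≈ 0.342.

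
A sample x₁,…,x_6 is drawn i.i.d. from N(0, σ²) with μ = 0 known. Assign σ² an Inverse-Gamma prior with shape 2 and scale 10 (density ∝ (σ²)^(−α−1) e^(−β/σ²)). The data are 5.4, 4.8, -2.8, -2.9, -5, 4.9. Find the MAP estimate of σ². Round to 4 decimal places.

Sum of squared deviations about the known mean: SS = (5.4−0)² + (4.8−0)² + (-2.8−0)² + (-2.9−0)² + (-5−0)² + (4.9−0)² = 117.46.
The Normal likelihood contributes (σ²)^(−n/2) exp(−SS/(2σ²)), so the posterior is Inverse-Gamma(α + n/2, β + SS/2) = Inverse-Gamma(5, 68.73).
The mode of Inverse-Gamma(a, b) is b/(a+1) = 68.73/6 ≈ 11.4550.

σ̂²_MAP = 11.4550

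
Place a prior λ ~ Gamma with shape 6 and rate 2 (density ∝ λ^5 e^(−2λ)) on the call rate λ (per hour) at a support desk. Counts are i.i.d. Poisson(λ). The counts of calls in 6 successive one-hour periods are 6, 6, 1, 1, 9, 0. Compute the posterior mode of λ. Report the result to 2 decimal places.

λ̂_MAP = 3.50

Σxᵢ = 6+6+1+1+9+0 = 23, with n = 6.
Posterior ∝ λ^5e^(−2λ) · λ^23e^(−6λ) = λ^28e^(−8λ), i.e. Gamma(shape=29, rate=8).
The mode of a Gamma(a, b) with a ≥ 1 (shape–rate) is (a−1)/b = 28/8 ≈ 3.50.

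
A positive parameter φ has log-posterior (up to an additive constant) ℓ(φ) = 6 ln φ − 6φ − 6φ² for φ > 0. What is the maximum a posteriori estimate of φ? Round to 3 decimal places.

ℓ'(φ) = 6/φ − 6 − 12φ. Setting this to zero and multiplying by φ: 12φ² + 6φ − 6 = 0.
φ = (−6 + √(6² + 4·12·6)) / (2·12) = (−6 + √324) / 24 = (−6 + 18)/24 = 1/2.
ℓ''(φ) = −6/φ² − 12 < 0, confirming a maximum.

φ̂_MAP = 0.500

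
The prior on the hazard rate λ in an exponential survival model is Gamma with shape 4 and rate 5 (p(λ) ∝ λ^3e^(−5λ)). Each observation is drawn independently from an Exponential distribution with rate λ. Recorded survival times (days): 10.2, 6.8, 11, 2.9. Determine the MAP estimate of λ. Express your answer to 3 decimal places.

The Exponential(rate=λ) likelihood is ∝ λ^n e^(−λΣtᵢ). Here n = 4 and Σtᵢ = 10.2 + 6.8 + 11 + 2.9 = 30.9.
Posterior ∝ λ^3e^(−5λ) · λ^4e^(−30.9λ) = λ^7e^(−35.9λ), i.e. Gamma(8, 35.9).
Mode = (a−1)/b = 7/35.9 ≈ 0.195.

λ̂_MAP = 0.195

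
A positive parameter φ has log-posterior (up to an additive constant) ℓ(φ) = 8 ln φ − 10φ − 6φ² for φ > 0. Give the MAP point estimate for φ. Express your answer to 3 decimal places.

φ̂_MAP = 0.500

ℓ'(φ) = 8/φ − 10 − 12φ. Setting this to zero and multiplying by φ: 12φ² + 10φ − 8 = 0.
φ = (−10 + √(10² + 4·12·8)) / (2·12) = (−10 + √484) / 24 = (−10 + 22)/24 = 1/2.
ℓ''(φ) = −8/φ² − 12 < 0, confirming a maximum.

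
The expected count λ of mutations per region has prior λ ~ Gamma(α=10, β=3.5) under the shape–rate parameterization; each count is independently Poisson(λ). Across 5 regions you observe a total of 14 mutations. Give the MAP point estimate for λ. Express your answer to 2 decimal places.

λ̂_MAP = 2.71

Σxᵢ = 14, n = 5.
Posterior ∝ λ^9e^(−3.5λ) · λ^14e^(−5λ) = λ^23e^(−8.5λ), i.e. Gamma(shape=24, rate=8.5).
The mode of a Gamma(a, b) with a ≥ 1 (shape–rate) is (a−1)/b = 23/8.5 ≈ 2.71.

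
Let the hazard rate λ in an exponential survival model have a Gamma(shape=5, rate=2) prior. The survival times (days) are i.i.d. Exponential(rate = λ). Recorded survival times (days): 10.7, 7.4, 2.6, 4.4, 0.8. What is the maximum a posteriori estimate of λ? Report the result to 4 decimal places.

λ̂_MAP = 0.3226

The Exponential(rate=λ) likelihood is ∝ λ^n e^(−λΣtᵢ). Here n = 5 and Σtᵢ = 10.7 + 7.4 + 2.6 + 4.4 + 0.8 = 25.9.
Posterior ∝ λ^4e^(−2λ) · λ^5e^(−25.9λ) = λ^9e^(−27.9λ), i.e. Gamma(10, 27.9).
Mode = (a−1)/b = 9/27.9 ≈ 0.3226.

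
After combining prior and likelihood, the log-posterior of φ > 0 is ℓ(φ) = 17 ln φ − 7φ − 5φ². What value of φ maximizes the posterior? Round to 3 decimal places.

ℓ'(φ) = 17/φ − 7 − 10φ. Setting this to zero and multiplying by φ: 10φ² + 7φ − 17 = 0.
φ = (−7 + √(7² + 4·10·17)) / (2·10) = (−7 + √729) / 20 = (−7 + 27)/20 = 1.
ℓ''(φ) = −17/φ² − 10 < 0, confirming a maximum.

φ̂_MAP = 1.000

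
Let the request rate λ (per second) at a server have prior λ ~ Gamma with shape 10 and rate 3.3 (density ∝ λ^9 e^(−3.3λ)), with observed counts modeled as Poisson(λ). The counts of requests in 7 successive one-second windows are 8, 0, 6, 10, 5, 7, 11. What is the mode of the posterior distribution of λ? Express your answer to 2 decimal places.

Σxᵢ = 8+0+6+10+5+7+11 = 47, with n = 7.
Posterior ∝ λ^9e^(−3.3λ) · λ^47e^(−7λ) = λ^56e^(−10.3λ), i.e. Gamma(shape=57, rate=10.3).
The mode of a Gamma(a, b) with a ≥ 1 (shape–rate) is (a−1)/b = 56/10.3 ≈ 5.44.

λ̂_MAP = 5.44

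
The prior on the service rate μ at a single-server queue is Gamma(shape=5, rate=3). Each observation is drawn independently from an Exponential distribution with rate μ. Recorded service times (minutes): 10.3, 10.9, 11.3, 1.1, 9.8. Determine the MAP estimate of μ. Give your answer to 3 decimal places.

The Exponential(rate=μ) likelihood is ∝ μ^n e^(−μΣtᵢ). Here n = 5 and Σtᵢ = 10.3 + 10.9 + 11.3 + 1.1 + 9.8 = 43.4.
Posterior ∝ μ^4e^(−3μ) · μ^5e^(−43.4μ) = μ^9e^(−46.4μ), i.e. Gamma(10, 46.4).
Mode = (a−1)/b = 9/46.4 ≈ 0.194.

μ̂_MAP = 0.194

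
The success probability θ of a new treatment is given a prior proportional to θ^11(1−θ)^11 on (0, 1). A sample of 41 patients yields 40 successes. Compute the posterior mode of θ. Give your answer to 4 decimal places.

The prior density ∝ θ^11(1−θ)^11 is the kernel of Beta(12, 12).
Data: 40 successes in 41 trials. The binomial likelihood contributes θ^40(1−θ)^1, so the posterior is Beta(12+40, 12+1) = Beta(52, 13).
For Beta(a, b) with a, b > 1 the mode is (a−1)/(a+b−2) = 51/63 ≈ 0.8095.

θ̂_MAP = 0.8095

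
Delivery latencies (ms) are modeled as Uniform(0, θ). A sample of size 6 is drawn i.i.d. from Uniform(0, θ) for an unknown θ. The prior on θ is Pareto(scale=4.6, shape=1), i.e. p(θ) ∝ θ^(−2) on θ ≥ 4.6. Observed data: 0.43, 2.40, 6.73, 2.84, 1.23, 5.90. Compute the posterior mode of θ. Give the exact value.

θ̂_MAP = 6.73

The Uniform(0, θ) likelihood is θ^(−n) for θ ≥ max(xᵢ), zero otherwise. Here max(xᵢ) = 6.73.
Posterior ∝ θ^(−2) · θ^(−6) = θ^(−8) on θ ≥ max(4.6, 6.73) = 6.73.
This density is strictly decreasing in θ, so the posterior mode lies at the lower boundary of the support.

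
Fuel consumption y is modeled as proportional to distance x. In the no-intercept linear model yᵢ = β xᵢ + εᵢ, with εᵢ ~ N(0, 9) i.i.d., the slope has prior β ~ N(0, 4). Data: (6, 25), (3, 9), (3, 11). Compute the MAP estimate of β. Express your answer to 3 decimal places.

β̂_MAP = 3.733

log p(β | y) = −Σ(yᵢ − βxᵢ)²/(2·9) − β²/(2·4) + const.
Setting the derivative to zero: Σxᵢ(yᵢ − βxᵢ)/9 − β/4 = 0, so β = Σxᵢyᵢ / (Σxᵢ² + σ²/τ²).
Σxᵢyᵢ = 6·25 + 3·9 + 3·11 = 210; Σxᵢ² = 54; σ²/τ² = 2.25.
β̂_MAP = 210 / (54 + 2.25) = 210/56.25 ≈ 3.733.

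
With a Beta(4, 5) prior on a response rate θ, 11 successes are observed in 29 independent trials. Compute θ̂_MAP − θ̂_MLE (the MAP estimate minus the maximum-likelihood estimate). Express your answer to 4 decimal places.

MAP − MLE = 0.0096

Posterior is Beta(15, 23); MAP = (15−1)/(38−2) = 14/36 ≈ 0.38889.
MLE ignores the prior: θ̂_MLE = k/n = 11/29 ≈ 0.37931.
Difference = 14/36 − 11/29 = 5/522 ≈ 0.0096.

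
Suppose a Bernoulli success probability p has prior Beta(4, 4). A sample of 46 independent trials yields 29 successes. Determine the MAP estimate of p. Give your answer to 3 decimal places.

p̂_MAP = 0.615

Prior: Beta(4, 4).
Data: 29 successes in 46 trials. The binomial likelihood contributes p^29(1−p)^17, so the posterior is Beta(4+29, 4+17) = Beta(33, 21).
For Beta(a, b) with a, b > 1 the mode is (a−1)/(a+b−2) = 32/52 ≈ 0.615.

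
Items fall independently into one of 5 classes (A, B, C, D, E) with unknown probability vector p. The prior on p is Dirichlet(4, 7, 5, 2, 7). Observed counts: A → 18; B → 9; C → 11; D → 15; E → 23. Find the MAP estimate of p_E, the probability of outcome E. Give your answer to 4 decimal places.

The posterior is Dirichlet(αᵢ + nᵢ) = Dirichlet(22, 16, 16, 17, 30).
For a Dirichlet(a₁,…,a_K) with all aᵢ > 1, the mode has j-th component (aⱼ − 1)/(Σaᵢ − K).
Here Σaᵢ = 101 and K = 5, so p_E = (30 − 1)/(101 − 5) = 29/96 ≈ 0.3021.

MAP estimate of p_E = 0.3021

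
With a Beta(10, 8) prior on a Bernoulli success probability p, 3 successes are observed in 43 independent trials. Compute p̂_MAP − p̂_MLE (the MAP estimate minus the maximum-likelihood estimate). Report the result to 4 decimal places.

MAP − MLE = 0.1336

Posterior is Beta(13, 48); MAP = (13−1)/(61−2) = 12/59 ≈ 0.20339.
MLE ignores the prior: p̂_MLE = k/n = 3/43 ≈ 0.06977.
Difference = 12/59 − 3/43 = 339/2537 ≈ 0.1336.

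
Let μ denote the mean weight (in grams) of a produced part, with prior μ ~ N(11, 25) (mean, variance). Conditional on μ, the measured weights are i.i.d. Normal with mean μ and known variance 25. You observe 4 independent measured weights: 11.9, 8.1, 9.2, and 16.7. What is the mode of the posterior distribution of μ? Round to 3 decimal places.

μ̂_MAP = 11.380

n = 4; x̄ = (11.9 + 8.1 + 9.2 + 16.7)/4 = 45.9/4 = 11.475.
For a Normal prior and Normal likelihood with known variance, the posterior is Normal; its mode equals its mean, the precision-weighted average.
Prior precision 1/σ₀² = 1/25 = 0.04; data precision n/σ² = 4/25 = 0.16.
μ̂ = (0.04·11 + 0.16·11.475) / (0.04 + 0.16) = 2.276/0.2 = 11.380.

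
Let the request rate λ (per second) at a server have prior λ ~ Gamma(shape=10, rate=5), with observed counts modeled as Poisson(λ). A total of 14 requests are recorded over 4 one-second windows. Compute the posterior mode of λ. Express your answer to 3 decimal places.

λ̂_MAP = 2.556

Σxᵢ = 14, n = 4.
Posterior ∝ λ^9e^(−5λ) · λ^14e^(−4λ) = λ^23e^(−9λ), i.e. Gamma(shape=24, rate=9).
The mode of a Gamma(a, b) with a ≥ 1 (shape–rate) is (a−1)/b = 23/9 ≈ 2.556.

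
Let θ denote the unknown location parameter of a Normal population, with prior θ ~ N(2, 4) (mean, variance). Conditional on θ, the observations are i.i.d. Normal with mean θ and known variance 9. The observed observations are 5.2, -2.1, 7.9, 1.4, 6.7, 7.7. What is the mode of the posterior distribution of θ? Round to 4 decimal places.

θ̂_MAP = 3.7939

n = 6; x̄ = (5.2 + (-2.1) + 7.9 + 1.4 + 6.7 + 7.7)/6 = 26.8/6 = 67/15 ≈ 4.4667.
For a Normal prior and Normal likelihood with known variance, the posterior is Normal; its mode equals its mean, the precision-weighted average.
Prior precision 1/σ₀² = 1/4 = 0.25; data precision n/σ² = 6/9 = 2/3.
θ̂ = (0.25·2 + (2/3)·(67/15)) / (0.25 + 2/3) = (313/90)/(11/12) = 626/165 ≈ 3.7939.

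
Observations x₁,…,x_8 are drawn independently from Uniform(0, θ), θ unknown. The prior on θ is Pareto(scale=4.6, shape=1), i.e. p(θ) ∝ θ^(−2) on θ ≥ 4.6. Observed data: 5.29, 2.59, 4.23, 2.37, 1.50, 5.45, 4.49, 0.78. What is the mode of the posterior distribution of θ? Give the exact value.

θ̂_MAP = 5.45

The Uniform(0, θ) likelihood is θ^(−n) for θ ≥ max(xᵢ), zero otherwise. Here max(xᵢ) = 5.45.
Posterior ∝ θ^(−2) · θ^(−8) = θ^(−10) on θ ≥ max(4.6, 5.45) = 5.45.
This density is strictly decreasing in θ, so the posterior mode lies at the lower boundary of the support.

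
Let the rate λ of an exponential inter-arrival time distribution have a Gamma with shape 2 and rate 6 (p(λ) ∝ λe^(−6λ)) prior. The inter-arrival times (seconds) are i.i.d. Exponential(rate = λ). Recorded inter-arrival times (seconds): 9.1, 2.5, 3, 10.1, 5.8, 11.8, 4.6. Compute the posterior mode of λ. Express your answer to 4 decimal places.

The Exponential(rate=λ) likelihood is ∝ λ^n e^(−λΣtᵢ). Here n = 7 and Σtᵢ = 9.1 + 2.5 + 3 + 10.1 + 5.8 + 11.8 + 4.6 = 46.9.
Posterior ∝ λe^(−6λ) · λ^7e^(−46.9λ) = λ^8e^(−52.9λ), i.e. Gamma(9, 52.9).
Mode = (a−1)/b = 8/52.9 ≈ 0.1512.

λ̂_MAP = 0.1512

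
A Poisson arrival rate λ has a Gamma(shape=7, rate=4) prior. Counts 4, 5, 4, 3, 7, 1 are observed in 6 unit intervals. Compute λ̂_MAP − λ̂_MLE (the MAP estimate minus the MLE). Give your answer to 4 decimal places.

Σxᵢ = 24. Posterior is Gamma(31, 10); MAP = (31−1)/10 = 30/10 ≈ 3.00000.
MLE = x̄ = 24/6 ≈ 4.00000.
Difference = 30/10 − 24/6 = -1 ≈ -1.0000.

MAP − MLE = -1.0000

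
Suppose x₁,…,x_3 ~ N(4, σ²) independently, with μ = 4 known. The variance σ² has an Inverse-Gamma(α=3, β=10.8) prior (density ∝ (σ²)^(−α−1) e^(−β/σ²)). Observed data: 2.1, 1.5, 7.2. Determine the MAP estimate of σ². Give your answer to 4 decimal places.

σ̂²_MAP = 3.7909

Sum of squared deviations about the known mean: SS = (2.1−4)² + (1.5−4)² + (7.2−4)² = 20.1.
The Normal likelihood contributes (σ²)^(−n/2) exp(−SS/(2σ²)), so the posterior is Inverse-Gamma(α + n/2, β + SS/2) = Inverse-Gamma(4.5, 20.85).
The mode of Inverse-Gamma(a, b) is b/(a+1) = 20.85/5.5 ≈ 3.7909.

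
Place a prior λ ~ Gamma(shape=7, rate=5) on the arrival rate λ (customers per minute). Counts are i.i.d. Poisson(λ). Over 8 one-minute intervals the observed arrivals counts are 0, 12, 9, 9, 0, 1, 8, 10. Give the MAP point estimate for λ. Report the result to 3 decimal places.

λ̂_MAP = 4.231

Σxᵢ = 0+12+9+9+0+1+8+10 = 49, with n = 8.
Posterior ∝ λ^6e^(−5λ) · λ^49e^(−8λ) = λ^55e^(−13λ), i.e. Gamma(shape=56, rate=13).
The mode of a Gamma(a, b) with a ≥ 1 (shape–rate) is (a−1)/b = 55/13 ≈ 4.231.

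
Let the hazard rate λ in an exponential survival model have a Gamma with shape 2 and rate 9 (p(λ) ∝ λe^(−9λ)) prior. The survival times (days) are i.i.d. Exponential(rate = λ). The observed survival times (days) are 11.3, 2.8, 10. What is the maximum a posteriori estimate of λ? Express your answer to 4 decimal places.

λ̂_MAP = 0.1208

The Exponential(rate=λ) likelihood is ∝ λ^n e^(−λΣtᵢ). Here n = 3 and Σtᵢ = 11.3 + 2.8 + 10 = 24.1.
Posterior ∝ λe^(−9λ) · λ^3e^(−24.1λ) = λ^4e^(−33.1λ), i.e. Gamma(5, 33.1).
Mode = (a−1)/b = 4/33.1 ≈ 0.1208.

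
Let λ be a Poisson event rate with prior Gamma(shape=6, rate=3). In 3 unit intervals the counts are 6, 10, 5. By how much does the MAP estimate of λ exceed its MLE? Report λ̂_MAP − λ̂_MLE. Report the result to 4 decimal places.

Σxᵢ = 21. Posterior is Gamma(27, 6); MAP = (27−1)/6 = 26/6 ≈ 4.33333.
MLE = x̄ = 21/3 ≈ 7.00000.
Difference = 26/6 − 21/3 = -8/3 ≈ -2.6667.

MAP − MLE = -2.6667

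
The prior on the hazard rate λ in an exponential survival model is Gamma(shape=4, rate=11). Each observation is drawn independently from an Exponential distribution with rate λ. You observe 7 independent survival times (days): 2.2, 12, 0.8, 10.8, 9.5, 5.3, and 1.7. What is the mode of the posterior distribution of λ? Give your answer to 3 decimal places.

The Exponential(rate=λ) likelihood is ∝ λ^n e^(−λΣtᵢ). Here n = 7 and Σtᵢ = 2.2 + 12 + 0.8 + 10.8 + 9.5 + 5.3 + 1.7 = 42.3.
Posterior ∝ λ^3e^(−11λ) · λ^7e^(−42.3λ) = λ^10e^(−53.3λ), i.e. Gamma(11, 53.3).
Mode = (a−1)/b = 10/53.3 ≈ 0.188.

λ̂_MAP = 0.188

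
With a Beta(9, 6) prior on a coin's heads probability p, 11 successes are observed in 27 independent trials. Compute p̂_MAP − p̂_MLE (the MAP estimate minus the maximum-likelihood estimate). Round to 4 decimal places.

MAP − MLE = 0.0676

Posterior is Beta(20, 22); MAP = (20−1)/(42−2) = 19/40 ≈ 0.47500.
MLE ignores the prior: p̂_MLE = k/n = 11/27 ≈ 0.40741.
Difference = 19/40 − 11/27 = 73/1080 ≈ 0.0676.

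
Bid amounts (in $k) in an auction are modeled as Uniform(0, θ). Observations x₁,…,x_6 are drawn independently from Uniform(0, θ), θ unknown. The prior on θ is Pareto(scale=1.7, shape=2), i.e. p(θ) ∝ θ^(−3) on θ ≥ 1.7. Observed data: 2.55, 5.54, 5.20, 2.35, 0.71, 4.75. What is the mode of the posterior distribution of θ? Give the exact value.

θ̂_MAP = 5.54

The Uniform(0, θ) likelihood is θ^(−n) for θ ≥ max(xᵢ), zero otherwise. Here max(xᵢ) = 5.54.
Posterior ∝ θ^(−3) · θ^(−6) = θ^(−9) on θ ≥ max(1.7, 5.54) = 5.54.
This density is strictly decreasing in θ, so the posterior mode lies at the lower boundary of the support.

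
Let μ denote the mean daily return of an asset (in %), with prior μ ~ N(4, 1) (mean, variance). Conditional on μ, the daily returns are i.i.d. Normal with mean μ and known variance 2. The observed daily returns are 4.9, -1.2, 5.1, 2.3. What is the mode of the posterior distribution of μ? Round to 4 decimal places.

μ̂_MAP = 3.1833

n = 4; x̄ = (4.9 + (-1.2) + 5.1 + 2.3)/4 = 11.1/4 = 2.775.
For a Normal prior and Normal likelihood with known variance, the posterior is Normal; its mode equals its mean, the precision-weighted average.
Prior precision 1/σ₀² = 1/1 = 1; data precision n/σ² = 4/2 = 2.
μ̂ = (1·4 + 2·2.775) / (1 + 2) = 9.55/3 = 191/60 ≈ 3.1833.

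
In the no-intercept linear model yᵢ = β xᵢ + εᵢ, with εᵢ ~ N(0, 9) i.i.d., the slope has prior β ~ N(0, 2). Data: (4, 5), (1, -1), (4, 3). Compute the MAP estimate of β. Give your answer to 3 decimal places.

β̂_MAP = 0.827

log p(β | y) = −Σ(yᵢ − βxᵢ)²/(2·9) − β²/(2·2) + const.
Setting the derivative to zero: Σxᵢ(yᵢ − βxᵢ)/9 − β/2 = 0, so β = Σxᵢyᵢ / (Σxᵢ² + σ²/τ²).
Σxᵢyᵢ = 4·5 + 1·(-1) + 4·3 = 31; Σxᵢ² = 33; σ²/τ² = 4.5.
β̂_MAP = 31 / (33 + 4.5) = 31/37.5 ≈ 0.827.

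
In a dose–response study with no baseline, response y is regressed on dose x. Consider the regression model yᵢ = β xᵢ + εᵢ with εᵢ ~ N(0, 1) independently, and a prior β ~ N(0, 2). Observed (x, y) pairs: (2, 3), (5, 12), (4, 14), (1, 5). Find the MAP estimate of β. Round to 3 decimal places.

log p(β | y) = −Σ(yᵢ − βxᵢ)²/(2·1) − β²/(2·2) + const.
Setting the derivative to zero: Σxᵢ(yᵢ − βxᵢ)/1 − β/2 = 0, so β = Σxᵢyᵢ / (Σxᵢ² + σ²/τ²).
Σxᵢyᵢ = 2·3 + 5·12 + 4·14 + 1·5 = 127; Σxᵢ² = 46; σ²/τ² = 0.5.
β̂_MAP = 127 / (46 + 0.5) = 127/46.5 ≈ 2.731.

β̂_MAP = 2.731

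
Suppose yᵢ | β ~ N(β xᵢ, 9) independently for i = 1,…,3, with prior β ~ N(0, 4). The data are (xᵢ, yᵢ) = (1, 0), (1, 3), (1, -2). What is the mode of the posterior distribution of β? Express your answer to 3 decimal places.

log p(β | y) = −Σ(yᵢ − βxᵢ)²/(2·9) − β²/(2·4) + const.
Setting the derivative to zero: Σxᵢ(yᵢ − βxᵢ)/9 − β/4 = 0, so β = Σxᵢyᵢ / (Σxᵢ² + σ²/τ²).
Σxᵢyᵢ = 1·0 + 1·3 + 1·(-2) = 1; Σxᵢ² = 3; σ²/τ² = 2.25.
β̂_MAP = 1 / (3 + 2.25) = 1/5.25 ≈ 0.190.

β̂_MAP = 0.190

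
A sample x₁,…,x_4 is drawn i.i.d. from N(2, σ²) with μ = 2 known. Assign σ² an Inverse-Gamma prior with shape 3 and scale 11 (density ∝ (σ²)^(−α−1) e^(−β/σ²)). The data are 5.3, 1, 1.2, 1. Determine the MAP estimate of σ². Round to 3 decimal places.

Sum of squared deviations about the known mean: SS = (5.3−2)² + (1−2)² + (1.2−2)² + (1−2)² = 13.53.
The Normal likelihood contributes (σ²)^(−n/2) exp(−SS/(2σ²)), so the posterior is Inverse-Gamma(α + n/2, β + SS/2) = Inverse-Gamma(5, 17.765).
The mode of Inverse-Gamma(a, b) is b/(a+1) = 17.765/6 ≈ 2.961.

σ̂²_MAP = 2.961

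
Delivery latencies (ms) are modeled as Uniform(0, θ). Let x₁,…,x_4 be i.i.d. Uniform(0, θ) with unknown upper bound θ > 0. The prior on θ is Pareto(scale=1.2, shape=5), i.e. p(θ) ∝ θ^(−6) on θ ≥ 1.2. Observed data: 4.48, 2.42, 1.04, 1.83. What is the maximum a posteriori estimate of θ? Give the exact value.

The Uniform(0, θ) likelihood is θ^(−n) for θ ≥ max(xᵢ), zero otherwise. Here max(xᵢ) = 4.48.
Posterior ∝ θ^(−6) · θ^(−4) = θ^(−10) on θ ≥ max(1.2, 4.48) = 4.48.
This density is strictly decreasing in θ, so the posterior mode lies at the lower boundary of the support.

θ̂_MAP = 4.48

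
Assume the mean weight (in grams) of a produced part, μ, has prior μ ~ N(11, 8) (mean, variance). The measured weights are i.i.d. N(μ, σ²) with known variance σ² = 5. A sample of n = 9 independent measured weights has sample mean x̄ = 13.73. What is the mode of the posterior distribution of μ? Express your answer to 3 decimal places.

n = 9, x̄ = 13.73.
For a Normal prior and Normal likelihood with known variance, the posterior is Normal; its mode equals its mean, the precision-weighted average.
Prior precision 1/σ₀² = 1/8 = 0.125; data precision n/σ² = 9/5 = 1.8.
μ̂ = (0.125·11 + 1.8·13.73) / (0.125 + 1.8) = 26.089/1.925 = 3727/275 ≈ 13.553.

μ̂_MAP = 13.553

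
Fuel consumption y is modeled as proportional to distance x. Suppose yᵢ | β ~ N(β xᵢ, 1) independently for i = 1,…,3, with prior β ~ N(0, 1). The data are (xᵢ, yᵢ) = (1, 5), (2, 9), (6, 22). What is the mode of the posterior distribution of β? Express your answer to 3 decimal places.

log p(β | y) = −Σ(yᵢ − βxᵢ)²/(2·1) − β²/(2·1) + const.
Setting the derivative to zero: Σxᵢ(yᵢ − βxᵢ)/1 − β/1 = 0, so β = Σxᵢyᵢ / (Σxᵢ² + σ²/τ²).
Σxᵢyᵢ = 1·5 + 2·9 + 6·22 = 155; Σxᵢ² = 41; σ²/τ² = 1.
β̂_MAP = 155 / (41 + 1) = 155/42 ≈ 3.690.

β̂_MAP = 3.690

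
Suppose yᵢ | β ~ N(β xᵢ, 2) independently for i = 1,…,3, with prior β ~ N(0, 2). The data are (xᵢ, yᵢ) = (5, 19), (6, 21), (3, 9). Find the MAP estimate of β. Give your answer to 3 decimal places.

β̂_MAP = 3.493

log p(β | y) = −Σ(yᵢ − βxᵢ)²/(2·2) − β²/(2·2) + const.
Setting the derivative to zero: Σxᵢ(yᵢ − βxᵢ)/2 − β/2 = 0, so β = Σxᵢyᵢ / (Σxᵢ² + σ²/τ²).
Σxᵢyᵢ = 5·19 + 6·21 + 3·9 = 248; Σxᵢ² = 70; σ²/τ² = 1.
β̂_MAP = 248 / (70 + 1) = 248/71 ≈ 3.493.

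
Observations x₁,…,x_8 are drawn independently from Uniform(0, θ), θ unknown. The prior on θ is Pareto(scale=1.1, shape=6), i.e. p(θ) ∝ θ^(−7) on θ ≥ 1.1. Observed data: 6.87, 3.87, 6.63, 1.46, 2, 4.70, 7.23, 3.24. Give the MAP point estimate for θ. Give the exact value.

θ̂_MAP = 7.23

The Uniform(0, θ) likelihood is θ^(−n) for θ ≥ max(xᵢ), zero otherwise. Here max(xᵢ) = 7.23.
Posterior ∝ θ^(−7) · θ^(−8) = θ^(−15) on θ ≥ max(1.1, 7.23) = 7.23.
This density is strictly decreasing in θ, so the posterior mode lies at the lower boundary of the support.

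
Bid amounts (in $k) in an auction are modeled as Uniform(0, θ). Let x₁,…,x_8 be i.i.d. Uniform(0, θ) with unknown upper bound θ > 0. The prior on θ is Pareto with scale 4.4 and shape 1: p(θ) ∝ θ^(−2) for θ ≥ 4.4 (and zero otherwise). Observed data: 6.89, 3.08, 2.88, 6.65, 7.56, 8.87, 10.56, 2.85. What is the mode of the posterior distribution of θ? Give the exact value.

The Uniform(0, θ) likelihood is θ^(−n) for θ ≥ max(xᵢ), zero otherwise. Here max(xᵢ) = 10.56.
Posterior ∝ θ^(−2) · θ^(−8) = θ^(−10) on θ ≥ max(4.4, 10.56) = 10.56.
This density is strictly decreasing in θ, so the posterior mode lies at the lower boundary of the support.

θ̂_MAP = 10.56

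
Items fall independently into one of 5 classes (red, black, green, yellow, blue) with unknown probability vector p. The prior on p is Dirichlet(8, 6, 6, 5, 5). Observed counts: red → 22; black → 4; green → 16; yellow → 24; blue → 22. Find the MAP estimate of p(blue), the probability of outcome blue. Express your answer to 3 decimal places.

The posterior is Dirichlet(αᵢ + nᵢ) = Dirichlet(30, 10, 22, 29, 27).
For a Dirichlet(a₁,…,a_K) with all aᵢ > 1, the mode has j-th component (aⱼ − 1)/(Σaᵢ − K).
Here Σaᵢ = 118 and K = 5, so p(blue) = (27 − 1)/(118 − 5) = 26/113 ≈ 0.230.

MAP estimate of p(blue) = 0.230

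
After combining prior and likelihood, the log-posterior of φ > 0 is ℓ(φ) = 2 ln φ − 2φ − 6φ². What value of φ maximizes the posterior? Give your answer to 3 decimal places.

ℓ'(φ) = 2/φ − 2 − 12φ. Setting this to zero and multiplying by φ: 12φ² + 2φ − 2 = 0.
φ = (−2 + √(2² + 4·12·2)) / (2·12) = (−2 + √100) / 24 = (−2 + 10)/24 = 1/3.
ℓ''(φ) = −2/φ² − 12 < 0, confirming a maximum.

φ̂_MAP = 0.333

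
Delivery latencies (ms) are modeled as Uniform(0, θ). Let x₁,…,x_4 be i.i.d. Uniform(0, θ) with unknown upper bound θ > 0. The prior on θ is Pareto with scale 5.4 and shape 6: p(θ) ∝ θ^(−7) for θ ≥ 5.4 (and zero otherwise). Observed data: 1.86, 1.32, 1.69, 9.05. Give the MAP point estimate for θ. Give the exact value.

The Uniform(0, θ) likelihood is θ^(−n) for θ ≥ max(xᵢ), zero otherwise. Here max(xᵢ) = 9.05.
Posterior ∝ θ^(−7) · θ^(−4) = θ^(−11) on θ ≥ max(5.4, 9.05) = 9.05.
This density is strictly decreasing in θ, so the posterior mode lies at the lower boundary of the support.

θ̂_MAP = 9.05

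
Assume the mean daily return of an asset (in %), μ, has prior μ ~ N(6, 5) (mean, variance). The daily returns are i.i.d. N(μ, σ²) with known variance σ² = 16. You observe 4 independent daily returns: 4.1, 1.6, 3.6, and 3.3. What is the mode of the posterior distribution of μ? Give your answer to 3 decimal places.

μ̂_MAP = 4.417

n = 4; x̄ = (4.1 + 1.6 + 3.6 + 3.3)/4 = 12.6/4 = 3.15.
For a Normal prior and Normal likelihood with known variance, the posterior is Normal; its mode equals its mean, the precision-weighted average.
Prior precision 1/σ₀² = 1/5 = 0.2; data precision n/σ² = 4/16 = 0.25.
μ̂ = (0.2·6 + 0.25·3.15) / (0.2 + 0.25) = 1.9875/0.45 = 53/12 ≈ 4.417.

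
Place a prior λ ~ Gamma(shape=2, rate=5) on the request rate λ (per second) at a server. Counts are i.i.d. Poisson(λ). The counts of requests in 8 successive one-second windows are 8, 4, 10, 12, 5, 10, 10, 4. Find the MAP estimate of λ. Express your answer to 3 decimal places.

λ̂_MAP = 4.923

Σxᵢ = 8+4+10+12+5+10+10+4 = 63, with n = 8.
Posterior ∝ λe^(−5λ) · λ^63e^(−8λ) = λ^64e^(−13λ), i.e. Gamma(shape=65, rate=13).
The mode of a Gamma(a, b) with a ≥ 1 (shape–rate) is (a−1)/b = 64/13 ≈ 4.923.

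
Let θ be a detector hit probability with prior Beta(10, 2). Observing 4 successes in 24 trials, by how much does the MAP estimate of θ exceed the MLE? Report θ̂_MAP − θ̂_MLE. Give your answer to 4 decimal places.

Posterior is Beta(14, 22); MAP = (14−1)/(36−2) = 13/34 ≈ 0.38235.
MLE ignores the prior: θ̂_MLE = k/n = 4/24 ≈ 0.16667.
Difference = 13/34 − 4/24 = 11/51 ≈ 0.2157.

MAP − MLE = 0.2157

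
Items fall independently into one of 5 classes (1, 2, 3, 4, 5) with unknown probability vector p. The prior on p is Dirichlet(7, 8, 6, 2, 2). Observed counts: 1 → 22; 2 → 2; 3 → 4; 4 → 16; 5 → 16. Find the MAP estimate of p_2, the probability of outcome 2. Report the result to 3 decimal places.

MAP estimate: 0.113

The posterior is Dirichlet(αᵢ + nᵢ) = Dirichlet(29, 10, 10, 18, 18).
For a Dirichlet(a₁,…,a_K) with all aᵢ > 1, the mode has j-th component (aⱼ − 1)/(Σaᵢ − K).
Here Σaᵢ = 85 and K = 5, so p_2 = (10 − 1)/(85 − 5) = 9/80 ≈ 0.113.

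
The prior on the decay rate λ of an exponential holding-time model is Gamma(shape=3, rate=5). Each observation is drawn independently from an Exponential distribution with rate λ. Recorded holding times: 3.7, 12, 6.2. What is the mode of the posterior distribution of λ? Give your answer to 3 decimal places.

The Exponential(rate=λ) likelihood is ∝ λ^n e^(−λΣtᵢ). Here n = 3 and Σtᵢ = 3.7 + 12 + 6.2 = 21.9.
Posterior ∝ λ^2e^(−5λ) · λ^3e^(−21.9λ) = λ^5e^(−26.9λ), i.e. Gamma(6, 26.9).
Mode = (a−1)/b = 5/26.9 ≈ 0.186.

λ̂_MAP = 0.186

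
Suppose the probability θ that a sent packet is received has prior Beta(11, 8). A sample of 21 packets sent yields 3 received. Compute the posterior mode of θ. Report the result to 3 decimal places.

θ̂_MAP = 0.342

Prior: Beta(11, 8).
Data: 3 successes in 21 trials. The binomial likelihood contributes θ^3(1−θ)^18, so the posterior is Beta(11+3, 8+18) = Beta(14, 26).
For Beta(a, b) with a, b > 1 the mode is (a−1)/(a+b−2) = 13/38 ≈ 0.342.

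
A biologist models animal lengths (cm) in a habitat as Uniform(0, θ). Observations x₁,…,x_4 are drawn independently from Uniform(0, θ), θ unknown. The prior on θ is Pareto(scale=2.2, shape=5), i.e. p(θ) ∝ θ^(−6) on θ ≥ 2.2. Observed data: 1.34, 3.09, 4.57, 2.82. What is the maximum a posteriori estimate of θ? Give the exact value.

θ̂_MAP = 4.57

The Uniform(0, θ) likelihood is θ^(−n) for θ ≥ max(xᵢ), zero otherwise. Here max(xᵢ) = 4.57.
Posterior ∝ θ^(−6) · θ^(−4) = θ^(−10) on θ ≥ max(2.2, 4.57) = 4.57.
This density is strictly decreasing in θ, so the posterior mode lies at the lower boundary of the support.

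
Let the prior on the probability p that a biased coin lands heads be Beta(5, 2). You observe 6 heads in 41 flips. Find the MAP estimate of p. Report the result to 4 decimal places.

Prior: Beta(5, 2).
Data: 6 successes in 41 trials. The binomial likelihood contributes p^6(1−p)^35, so the posterior is Beta(5+6, 2+35) = Beta(11, 37).
For Beta(a, b) with a, b > 1 the mode is (a−1)/(a+b−2) = 10/46 ≈ 0.2174.

p̂_MAP = 0.2174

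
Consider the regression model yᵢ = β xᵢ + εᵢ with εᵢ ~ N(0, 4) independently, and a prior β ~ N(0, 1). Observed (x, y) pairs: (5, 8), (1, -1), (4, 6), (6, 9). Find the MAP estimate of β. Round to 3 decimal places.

log p(β | y) = −Σ(yᵢ − βxᵢ)²/(2·4) − β²/(2·1) + const.
Setting the derivative to zero: Σxᵢ(yᵢ − βxᵢ)/4 − β/1 = 0, so β = Σxᵢyᵢ / (Σxᵢ² + σ²/τ²).
Σxᵢyᵢ = 5·8 + 1·(-1) + 4·6 + 6·9 = 117; Σxᵢ² = 78; σ²/τ² = 4.
β̂_MAP = 117 / (78 + 4) = 117/82 ≈ 1.427.

β̂_MAP = 1.427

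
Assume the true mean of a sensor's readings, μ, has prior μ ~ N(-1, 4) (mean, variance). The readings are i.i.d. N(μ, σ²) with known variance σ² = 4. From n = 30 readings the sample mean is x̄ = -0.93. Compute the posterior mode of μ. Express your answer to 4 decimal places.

n = 30, x̄ = -0.93.
For a Normal prior and Normal likelihood with known variance, the posterior is Normal; its mode equals its mean, the precision-weighted average.
Prior precision 1/σ₀² = 1/4 = 0.25; data precision n/σ² = 30/4 = 7.5.
μ̂ = (0.25·(-1) + 7.5·(-0.93)) / (0.25 + 7.5) = (-7.225)/7.75 = -289/310 ≈ -0.9323.

μ̂_MAP = -0.9323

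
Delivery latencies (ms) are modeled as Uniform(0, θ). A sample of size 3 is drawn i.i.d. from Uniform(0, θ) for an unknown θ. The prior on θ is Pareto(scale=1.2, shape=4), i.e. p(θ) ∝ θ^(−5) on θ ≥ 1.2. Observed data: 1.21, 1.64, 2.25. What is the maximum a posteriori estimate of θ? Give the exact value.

The Uniform(0, θ) likelihood is θ^(−n) for θ ≥ max(xᵢ), zero otherwise. Here max(xᵢ) = 2.25.
Posterior ∝ θ^(−5) · θ^(−3) = θ^(−8) on θ ≥ max(1.2, 2.25) = 2.25.
This density is strictly decreasing in θ, so the posterior mode lies at the lower boundary of the support.

θ̂_MAP = 2.25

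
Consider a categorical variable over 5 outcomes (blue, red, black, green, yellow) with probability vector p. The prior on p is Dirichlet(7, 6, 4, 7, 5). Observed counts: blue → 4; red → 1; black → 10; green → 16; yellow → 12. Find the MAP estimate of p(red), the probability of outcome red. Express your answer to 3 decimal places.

The posterior is Dirichlet(αᵢ + nᵢ) = Dirichlet(11, 7, 14, 23, 17).
For a Dirichlet(a₁,…,a_K) with all aᵢ > 1, the mode has j-th component (aⱼ − 1)/(Σaᵢ − K).
Here Σaᵢ = 72 and K = 5, so p(red) = (7 − 1)/(72 − 5) = 6/67 ≈ 0.090.

MAP estimate of p(red) = 0.090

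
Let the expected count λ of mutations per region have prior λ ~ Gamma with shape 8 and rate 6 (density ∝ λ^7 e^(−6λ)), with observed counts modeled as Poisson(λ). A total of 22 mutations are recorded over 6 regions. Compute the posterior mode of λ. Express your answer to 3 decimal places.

Σxᵢ = 22, n = 6.
Posterior ∝ λ^7e^(−6λ) · λ^22e^(−6λ) = λ^29e^(−12λ), i.e. Gamma(shape=30, rate=12).
The mode of a Gamma(a, b) with a ≥ 1 (shape–rate) is (a−1)/b = 29/12 ≈ 2.417.

λ̂_MAP = 2.417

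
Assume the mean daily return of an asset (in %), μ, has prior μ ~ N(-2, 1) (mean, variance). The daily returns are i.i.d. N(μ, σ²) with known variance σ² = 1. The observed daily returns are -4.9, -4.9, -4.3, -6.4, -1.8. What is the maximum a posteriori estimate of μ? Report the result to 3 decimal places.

μ̂_MAP = -4.050

n = 5; x̄ = ((-4.9) + (-4.9) + (-4.3) + (-6.4) + (-1.8))/5 = -22.3/5 = -4.46.
For a Normal prior and Normal likelihood with known variance, the posterior is Normal; its mode equals its mean, the precision-weighted average.
Prior precision 1/σ₀² = 1/1 = 1; data precision n/σ² = 5/1 = 5.
μ̂ = (1·(-2) + 5·(-4.46)) / (1 + 5) = (-24.3)/6 = -4.050.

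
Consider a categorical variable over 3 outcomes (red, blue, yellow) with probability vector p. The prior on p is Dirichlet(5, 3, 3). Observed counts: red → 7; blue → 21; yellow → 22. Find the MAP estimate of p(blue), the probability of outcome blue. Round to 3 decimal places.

The posterior is Dirichlet(αᵢ + nᵢ) = Dirichlet(12, 24, 25).
For a Dirichlet(a₁,…,a_K) with all aᵢ > 1, the mode has j-th component (aⱼ − 1)/(Σaᵢ − K).
Here Σaᵢ = 61 and K = 3, so p(blue) = (24 − 1)/(61 − 3) = 23/58 ≈ 0.397.

MAP estimate of p(blue) = 0.397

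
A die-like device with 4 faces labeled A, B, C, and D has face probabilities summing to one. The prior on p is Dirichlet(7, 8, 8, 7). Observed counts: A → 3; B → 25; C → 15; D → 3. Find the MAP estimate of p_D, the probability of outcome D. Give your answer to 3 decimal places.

MAP estimate of p_D = 0.125

The posterior is Dirichlet(αᵢ + nᵢ) = Dirichlet(10, 33, 23, 10).
For a Dirichlet(a₁,…,a_K) with all aᵢ > 1, the mode has j-th component (aⱼ − 1)/(Σaᵢ − K).
Here Σaᵢ = 76 and K = 4, so p_D = (10 − 1)/(76 − 4) = 9/72 ≈ 0.125.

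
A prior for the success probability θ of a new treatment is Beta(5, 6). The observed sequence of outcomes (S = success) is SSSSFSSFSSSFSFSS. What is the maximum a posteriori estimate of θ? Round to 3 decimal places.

Prior: Beta(5, 6).
Data: 12 successes in 16 trials (from the sequence). The binomial likelihood contributes θ^12(1−θ)^4, so the posterior is Beta(5+12, 6+4) = Beta(17, 10).
For Beta(a, b) with a, b > 1 the mode is (a−1)/(a+b−2) = 16/25 ≈ 0.640.

θ̂_MAP = 0.640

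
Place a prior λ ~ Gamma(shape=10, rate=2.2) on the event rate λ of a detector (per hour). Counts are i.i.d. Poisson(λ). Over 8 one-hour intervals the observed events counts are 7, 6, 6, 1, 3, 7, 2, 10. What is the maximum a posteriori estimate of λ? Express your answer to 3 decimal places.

Σxᵢ = 7+6+6+1+3+7+2+10 = 42, with n = 8.
Posterior ∝ λ^9e^(−2.2λ) · λ^42e^(−8λ) = λ^51e^(−10.2λ), i.e. Gamma(shape=52, rate=10.2).
The mode of a Gamma(a, b) with a ≥ 1 (shape–rate) is (a−1)/b = 51/10.2 ≈ 5.000.

λ̂_MAP = 5.000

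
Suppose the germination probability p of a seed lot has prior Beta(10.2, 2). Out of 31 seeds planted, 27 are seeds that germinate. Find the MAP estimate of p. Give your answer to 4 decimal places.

p̂_MAP = 0.8786

Prior: Beta(10.2, 2).
Data: 27 successes in 31 trials. The binomial likelihood contributes p^27(1−p)^4, so the posterior is Beta(10.2+27, 2+4) = Beta(37.2, 6).
For Beta(a, b) with a, b > 1 the mode is (a−1)/(a+b−2) = 36.2/41.2 ≈ 0.8786.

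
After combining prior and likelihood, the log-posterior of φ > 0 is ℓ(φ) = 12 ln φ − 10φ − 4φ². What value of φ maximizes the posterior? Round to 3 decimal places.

φ̂_MAP = 0.750

ℓ'(φ) = 12/φ − 10 − 8φ. Setting this to zero and multiplying by φ: 8φ² + 10φ − 12 = 0.
φ = (−10 + √(10² + 4·8·12)) / (2·8) = (−10 + √484) / 16 = (−10 + 22)/16 = 3/4.
ℓ''(φ) = −12/φ² − 8 < 0, confirming a maximum.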